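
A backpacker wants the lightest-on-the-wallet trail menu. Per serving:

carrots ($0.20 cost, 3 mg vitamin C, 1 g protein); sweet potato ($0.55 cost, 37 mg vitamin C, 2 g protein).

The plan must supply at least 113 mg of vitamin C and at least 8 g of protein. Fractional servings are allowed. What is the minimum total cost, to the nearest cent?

$2.03

For a min-cost LP with two ≥-constraints, a basic feasible solution has at most two positive variables.
carrots only: max(113/3, 8/1) = 37.67 servings → $7.53.
sweet potato only: max(113/37, 8/2) = 4 servings → $2.20.
carrots + sweet potato with both tight: 2.258 servings and 2.871 servings → $2.03.
So the least-cost plan costs $2.03.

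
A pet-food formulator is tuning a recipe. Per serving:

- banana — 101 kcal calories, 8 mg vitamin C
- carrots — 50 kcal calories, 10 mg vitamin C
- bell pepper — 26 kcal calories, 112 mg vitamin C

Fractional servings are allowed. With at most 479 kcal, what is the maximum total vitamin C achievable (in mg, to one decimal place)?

2063.4 mg

Vitamin C per kcal: bell pepper 4.308, carrots 0.2, banana 0.07921.
With no serving limits, spend the whole calories allowance on bell pepper: 479 kcal / 26 kcal × 112 mg = 2063.4 mg.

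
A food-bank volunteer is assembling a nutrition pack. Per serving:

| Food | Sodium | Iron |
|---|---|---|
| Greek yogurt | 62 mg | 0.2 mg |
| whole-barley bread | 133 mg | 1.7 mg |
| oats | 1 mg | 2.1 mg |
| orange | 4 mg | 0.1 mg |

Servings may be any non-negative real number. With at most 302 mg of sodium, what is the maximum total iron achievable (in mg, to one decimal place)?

634.2 mg

Iron per mg sodium: oats 2.1, orange 0.025, whole-barley bread 0.01278, Greek yogurt 0.003226.
With no serving limits, spend the whole sodium allowance on oats: 302 mg / 1 mg × 2.1 mg = 634.2 mg.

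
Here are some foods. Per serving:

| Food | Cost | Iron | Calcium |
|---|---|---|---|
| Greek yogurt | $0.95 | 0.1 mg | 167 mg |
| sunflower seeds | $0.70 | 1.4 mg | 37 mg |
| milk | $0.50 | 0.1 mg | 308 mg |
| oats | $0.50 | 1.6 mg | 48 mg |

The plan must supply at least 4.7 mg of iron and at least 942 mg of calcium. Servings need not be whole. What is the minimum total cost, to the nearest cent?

Greek yogurt only: max(4.7/0.1, 942/167) = 47 servings → $44.65.
sunflower seeds only: max(4.7/1.4, 942/37) = 25.46 servings → $17.82.
milk only: max(4.7/0.1, 942/308) = 47 servings → $23.50.
oats only: max(4.7/1.6, 942/48) = 19.62 servings → $9.81.
Greek yogurt + sunflower seeds with both tight: 4.976 servings and 3.002 servings → $6.83.
Greek yogurt + milk: intersection lies outside the first quadrant.
Greek yogurt + oats with both tight: 4.884 servings and 2.632 servings → $5.96.
sunflower seeds + milk with both tight: 3.166 servings and 2.678 servings → $3.56.
sunflower seeds + oats with both targets exact would need a negative amount; discard.
milk + oats with both tight: 2.626 servings and 2.773 servings → $2.70.
The minimum over all feasible corners is $2.70.

$2.70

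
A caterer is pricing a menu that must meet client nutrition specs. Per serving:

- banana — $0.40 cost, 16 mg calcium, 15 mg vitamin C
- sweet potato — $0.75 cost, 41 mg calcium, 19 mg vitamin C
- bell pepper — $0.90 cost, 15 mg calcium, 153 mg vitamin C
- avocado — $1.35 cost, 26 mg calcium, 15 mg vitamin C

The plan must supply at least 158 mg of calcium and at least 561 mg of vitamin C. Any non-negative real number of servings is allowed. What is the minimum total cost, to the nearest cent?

$4.98

This is a tiny linear program; its minimum lies at a vertex of the feasible set. List the vertices and price them.
banana only: max(158/16, 561/15) = 37.4 servings → $14.96.
sweet potato only: max(158/41, 561/19) = 29.53 servings → $22.14.
bell pepper only: max(158/15, 561/153) = 10.53 servings → $9.48.
avocado only: max(158/26, 561/15) = 37.4 servings → $50.49.
banana + sweet potato: intersection lies outside the first quadrant.
banana + bell pepper with both tight: 7.089 servings and 2.972 servings → $5.51.
banana + avocado: the both-tight solution has a negative serving — not a feasible corner.
sweet potato + bell pepper with both tight: 2.632 servings and 3.34 servings → $4.98.
sweet potato + avocado: the both-tight solution has a negative serving — not a feasible corner.
bell pepper + avocado with both tight: 3.255 servings and 4.199 servings → $8.60.
Cheapest feasible corner: $4.98.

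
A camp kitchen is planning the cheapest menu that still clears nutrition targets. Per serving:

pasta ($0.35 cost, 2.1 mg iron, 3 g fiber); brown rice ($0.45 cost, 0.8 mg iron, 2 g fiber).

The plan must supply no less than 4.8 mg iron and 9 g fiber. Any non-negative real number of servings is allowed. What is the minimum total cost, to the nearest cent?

Two binding constraints pin down two serving amounts, so the optimal mix uses at most two foods. The candidates are each food alone (scaled to the tighter of iron/fiber) and each pair with both constraints tight.
pasta only: max(4.8/2.1, 9/3) = 3 servings → $1.05.
brown rice only: max(4.8/0.8, 9/2) = 6 servings → $2.70.
pasta + brown rice with both tight: 1.333 servings and 2.5 servings → $1.59.
So the least-cost plan costs $1.05.

$1.05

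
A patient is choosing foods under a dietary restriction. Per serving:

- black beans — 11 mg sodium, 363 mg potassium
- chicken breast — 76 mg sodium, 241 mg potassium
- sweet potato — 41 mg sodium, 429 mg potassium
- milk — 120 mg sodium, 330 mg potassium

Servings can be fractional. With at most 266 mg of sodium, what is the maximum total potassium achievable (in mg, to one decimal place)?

Potassium per mg sodium: black beans 33, sweet potato 10.46, chicken breast 3.171, milk 2.75.
With no serving limits, spend the whole sodium allowance on black beans: 266 mg / 11 mg × 363 mg = 8778.0 mg.

8778.0 mg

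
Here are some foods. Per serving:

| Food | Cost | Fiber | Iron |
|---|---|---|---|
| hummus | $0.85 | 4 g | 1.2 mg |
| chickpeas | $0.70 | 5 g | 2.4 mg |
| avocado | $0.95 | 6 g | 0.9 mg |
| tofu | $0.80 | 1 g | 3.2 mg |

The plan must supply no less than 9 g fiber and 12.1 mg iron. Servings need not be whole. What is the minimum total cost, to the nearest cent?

$3.15

hummus only: max(9/4, 12.1/1.2) = 10.08 servings → $8.57.
chickpeas only: max(9/5, 12.1/2.4) = 5.042 servings → $3.53.
avocado only: max(9/6, 12.1/0.9) = 13.44 servings → $12.77.
tofu only: max(9/1, 12.1/3.2) = 9 servings → $7.20.
hummus + chickpeas: the both-tight solution has a negative serving — not a feasible corner.
hummus + avocado: intersection lies outside the first quadrant.
hummus + tofu with both tight: 1.44 servings and 3.241 servings → $3.82.
chickpeas + avocado with both targets exact would need a negative amount; discard.
chickpeas + tofu with both tight: 1.228 servings and 2.86 servings → $3.15.
avocado + tofu with both tight: 0.9126 servings and 3.525 servings → $3.69.
Cheapest feasible corner: $3.15.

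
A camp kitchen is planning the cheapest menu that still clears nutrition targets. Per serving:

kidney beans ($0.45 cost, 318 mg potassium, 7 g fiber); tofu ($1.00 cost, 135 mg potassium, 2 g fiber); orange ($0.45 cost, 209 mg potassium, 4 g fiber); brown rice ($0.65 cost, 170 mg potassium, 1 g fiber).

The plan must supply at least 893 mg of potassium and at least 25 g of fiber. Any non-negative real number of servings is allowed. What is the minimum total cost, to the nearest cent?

Compare the cost at each extreme point of the feasible region.
kidney beans only: max(893/318, 25/7) = 3.571 servings → $1.61.
tofu only: max(893/135, 25/2) = 12.5 servings → $12.50.
orange only: max(893/209, 25/4) = 6.25 servings → $2.81.
brown rice only: max(893/170, 25/1) = 25 servings → $16.25.
kidney beans + tofu with both targets exact would need a negative amount; discard.
kidney beans + orange with both targets exact would need a negative amount; discard.
kidney beans + brown rice: intersection lies outside the first quadrant.
tofu + orange: intersection lies outside the first quadrant.
tofu + brown rice: the both-tight solution has a negative serving — not a feasible corner.
orange + brown rice: intersection lies outside the first quadrant.
So the least-cost plan costs $1.61.

$1.61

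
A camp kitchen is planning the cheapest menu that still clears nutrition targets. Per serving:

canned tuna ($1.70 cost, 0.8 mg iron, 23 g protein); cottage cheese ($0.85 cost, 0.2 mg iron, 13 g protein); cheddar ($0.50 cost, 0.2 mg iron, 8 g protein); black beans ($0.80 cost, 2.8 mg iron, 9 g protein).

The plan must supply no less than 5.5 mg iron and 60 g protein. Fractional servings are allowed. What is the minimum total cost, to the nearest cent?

$4.12

Minimising a linear cost over {iron ≥ 5.5, protein ≥ 60, servings ≥ 0} — the optimum is at a vertex, using one or two foods.
canned tuna only: max(5.5/0.8, 60/23) = 6.875 servings → $11.69.
cottage cheese only: max(5.5/0.2, 60/13) = 27.5 servings → $23.38.
cheddar only: max(5.5/0.2, 60/8) = 27.5 servings → $13.75.
black beans only: max(5.5/2.8, 60/9) = 6.667 servings → $5.33.
canned tuna + cottage cheese: the both-tight solution has a negative serving — not a feasible corner.
canned tuna + cheddar: intersection lies outside the first quadrant.
canned tuna + black beans with both tight: 2.072 servings and 1.372 servings → $4.62.
cottage cheese + cheddar with both targets exact would need a negative amount; discard.
cottage cheese + black beans with both tight: 3.425 servings and 1.72 servings → $4.29.
cheddar + black beans with both tight: 5.752 servings and 1.553 servings → $4.12.
Cheapest feasible corner: $4.12.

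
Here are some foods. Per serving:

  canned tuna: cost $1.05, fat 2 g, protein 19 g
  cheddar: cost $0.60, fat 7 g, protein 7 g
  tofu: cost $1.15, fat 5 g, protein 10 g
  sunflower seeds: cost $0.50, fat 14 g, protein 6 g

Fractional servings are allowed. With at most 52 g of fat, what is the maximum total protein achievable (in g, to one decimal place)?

Protein per g fat: canned tuna 9.5, tofu 2, cheddar 1, sunflower seeds 0.4286.
With no serving limits, spend the whole fat allowance on canned tuna: 52 g / 2 g × 19 g = 494.0 g.

494.0 g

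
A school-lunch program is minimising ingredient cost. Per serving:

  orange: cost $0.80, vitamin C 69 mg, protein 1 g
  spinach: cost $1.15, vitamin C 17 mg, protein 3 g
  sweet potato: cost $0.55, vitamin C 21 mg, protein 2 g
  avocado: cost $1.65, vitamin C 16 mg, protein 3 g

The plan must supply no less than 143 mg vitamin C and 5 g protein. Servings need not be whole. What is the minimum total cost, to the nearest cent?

$2.19

A basic optimal solution has at most two foods positive. Try each food alone and each pair with both targets met exactly.
orange only: max(143/69, 5/1) = 5 servings → $4.00.
spinach only: max(143/17, 5/3) = 8.412 servings → $9.67.
sweet potato only: max(143/21, 5/2) = 6.81 servings → $3.75.
avocado only: max(143/16, 5/3) = 8.938 servings → $14.75.
orange + spinach with both tight: 1.811 servings and 1.063 servings → $2.67.
orange + sweet potato with both tight: 1.547 servings and 1.726 servings → $2.19.
orange + avocado with both tight: 1.827 servings and 1.058 servings → $3.21.
spinach + sweet potato: intersection lies outside the first quadrant.
spinach + avocado: intersection lies outside the first quadrant.
sweet potato + avocado: the both-tight solution has a negative serving — not a feasible corner.
Cheapest feasible corner: $2.19.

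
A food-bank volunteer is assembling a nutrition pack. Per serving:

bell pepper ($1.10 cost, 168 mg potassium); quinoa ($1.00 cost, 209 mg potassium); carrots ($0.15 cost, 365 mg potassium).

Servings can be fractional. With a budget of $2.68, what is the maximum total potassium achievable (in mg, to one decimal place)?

6521.3 mg

Potassium per dollar: carrots 2433, quinoa 209, bell pepper 152.7.
With no serving limits, spend the whole cost allowance on carrots: $2.68 / $0.15 × 365 mg = 6521.3 mg.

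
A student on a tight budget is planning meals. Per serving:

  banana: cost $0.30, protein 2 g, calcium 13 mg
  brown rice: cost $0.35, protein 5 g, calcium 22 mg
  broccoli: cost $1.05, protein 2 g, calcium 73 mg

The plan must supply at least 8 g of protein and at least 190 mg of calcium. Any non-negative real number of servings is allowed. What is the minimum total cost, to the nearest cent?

$2.75

Check every corner: each single food scaled to meet both minima, and each pair solved so both constraints bind.
banana only: max(8/2, 190/13) = 14.62 servings → $4.38.
brown rice only: max(8/5, 190/22) = 8.636 servings → $3.02.
broccoli only: max(8/2, 190/73) = 4 servings → $4.20.
banana + brown rice: intersection lies outside the first quadrant.
banana + broccoli with both tight: 1.7 servings and 2.3 servings → $2.92.
brown rice + broccoli with both tight: 0.6355 servings and 2.411 servings → $2.75.
The minimum over all feasible corners is $2.75.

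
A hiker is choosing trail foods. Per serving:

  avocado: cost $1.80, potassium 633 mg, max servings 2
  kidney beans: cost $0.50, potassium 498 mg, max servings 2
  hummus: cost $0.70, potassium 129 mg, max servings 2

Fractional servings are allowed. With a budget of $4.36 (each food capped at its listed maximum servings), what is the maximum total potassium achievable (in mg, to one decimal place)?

2177.6 mg

Potassium per dollar: kidney beans 996, avocado 351.7, hummus 184.3.
Take 2 servings of kidney beans: spends $1.00, +996.0 mg potassium (running total 996.0 mg).
Take 1.867 servings of avocado: spends $3.36, +1181.6 mg potassium (running total 2177.6 mg).
Filling greedily by potassium-per-dollar is optimal for one linear limit, giving 2177.6 mg.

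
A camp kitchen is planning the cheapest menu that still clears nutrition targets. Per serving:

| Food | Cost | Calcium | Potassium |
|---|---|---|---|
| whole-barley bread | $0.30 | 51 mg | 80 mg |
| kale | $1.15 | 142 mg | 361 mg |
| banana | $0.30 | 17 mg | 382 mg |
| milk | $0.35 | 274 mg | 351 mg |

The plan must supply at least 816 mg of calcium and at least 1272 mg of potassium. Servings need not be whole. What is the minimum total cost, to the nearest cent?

At the optimum either one food covers both requirements or two foods hit both targets exactly; no other combination can be cheaper.
whole-barley bread only: max(816/51, 1272/80) = 16 servings → $4.80.
kale only: max(816/142, 1272/361) = 5.746 servings → $6.61.
banana only: max(816/17, 1272/382) = 48 servings → $14.40.
milk only: max(816/274, 1272/351) = 3.624 servings → $1.27.
whole-barley bread + kale: intersection lies outside the first quadrant.
whole-barley bread + banana: intersection lies outside the first quadrant.
whole-barley bread + milk with both tight: 15.45 servings and 0.1015 servings → $4.67.
kale + banana: intersection lies outside the first quadrant.
kale + milk with both tight: 1.266 servings and 2.322 servings → $2.27.
banana + milk with both tight: 0.6293 servings and 2.939 servings → $1.22.
The minimum over all feasible corners is $1.22.

$1.22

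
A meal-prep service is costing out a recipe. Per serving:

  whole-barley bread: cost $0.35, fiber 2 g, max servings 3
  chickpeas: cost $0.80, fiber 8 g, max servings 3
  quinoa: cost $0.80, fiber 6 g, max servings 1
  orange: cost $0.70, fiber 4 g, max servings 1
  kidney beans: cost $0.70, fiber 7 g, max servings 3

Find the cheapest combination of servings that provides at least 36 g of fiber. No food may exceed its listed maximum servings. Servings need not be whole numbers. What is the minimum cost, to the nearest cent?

$3.60

Cost per g of fiber: chickpeas $0.1000, kidney beans $0.1000, quinoa $0.1333, whole-barley bread $0.1750, orange $0.1750.
Take 3 servings of chickpeas: +24.0 g fiber for $2.40 (total $2.40, still need 12.0 g).
Take 1.714 servings of kidney beans: +12.0 g fiber for $1.20 (total $3.60, still need 0.0 g).
Greedy by cheapest-per-g is optimal for a single linear constraint, so the minimum cost is $3.60.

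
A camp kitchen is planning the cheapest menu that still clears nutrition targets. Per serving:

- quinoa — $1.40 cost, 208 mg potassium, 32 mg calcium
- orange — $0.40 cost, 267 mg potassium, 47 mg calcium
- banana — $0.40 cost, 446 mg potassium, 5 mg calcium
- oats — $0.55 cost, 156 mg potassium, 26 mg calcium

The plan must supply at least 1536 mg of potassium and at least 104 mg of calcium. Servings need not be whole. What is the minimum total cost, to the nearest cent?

$1.69

An LP optimum is at a vertex; with two nutrient constraints at most two foods are used. Check each candidate.
quinoa only: max(1536/208, 104/32) = 7.385 servings → $10.34.
orange only: max(1536/267, 104/47) = 5.753 servings → $2.30.
banana only: max(1536/446, 104/5) = 20.8 servings → $8.32.
oats only: max(1536/156, 104/26) = 9.846 servings → $5.42.
quinoa + orange: the both-tight solution has a negative serving — not a feasible corner.
quinoa + banana with both tight: 2.925 servings and 2.08 servings → $4.93.
quinoa + oats: intersection lies outside the first quadrant.
orange + banana with both tight: 1.972 servings and 2.263 servings → $1.69.
orange + oats with both targets exact would need a negative amount; discard.
banana + oats with both tight: 2.192 servings and 3.578 servings → $2.85.
So the least-cost plan costs $1.69.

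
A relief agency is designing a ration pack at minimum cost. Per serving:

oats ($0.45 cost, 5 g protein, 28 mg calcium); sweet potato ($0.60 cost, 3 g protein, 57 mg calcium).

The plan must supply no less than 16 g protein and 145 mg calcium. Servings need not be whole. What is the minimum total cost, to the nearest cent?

$1.89

Check every corner: each single food scaled to meet both minima, and each pair solved so both constraints bind.
oats only: max(16/5, 145/28) = 5.179 servings → $2.33.
sweet potato only: max(16/3, 145/57) = 5.333 servings → $3.20.
oats + sweet potato with both tight: 2.373 servings and 1.378 servings → $1.89.
Cheapest feasible corner: $1.89.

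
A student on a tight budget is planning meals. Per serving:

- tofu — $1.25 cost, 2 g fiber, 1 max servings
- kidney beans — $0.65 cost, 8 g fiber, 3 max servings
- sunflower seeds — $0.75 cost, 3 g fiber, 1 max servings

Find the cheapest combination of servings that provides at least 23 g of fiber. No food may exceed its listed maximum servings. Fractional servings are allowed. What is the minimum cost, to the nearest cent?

Cost per g of fiber: kidney beans $0.0813, sunflower seeds $0.2500, tofu $0.6250.
Take 2.875 servings of kidney beans: +23.0 g fiber for $1.87 (total $1.87, still need 0.0 g).
Filling from the cheapest source first is optimal under one linear minimum: $1.87.

$1.87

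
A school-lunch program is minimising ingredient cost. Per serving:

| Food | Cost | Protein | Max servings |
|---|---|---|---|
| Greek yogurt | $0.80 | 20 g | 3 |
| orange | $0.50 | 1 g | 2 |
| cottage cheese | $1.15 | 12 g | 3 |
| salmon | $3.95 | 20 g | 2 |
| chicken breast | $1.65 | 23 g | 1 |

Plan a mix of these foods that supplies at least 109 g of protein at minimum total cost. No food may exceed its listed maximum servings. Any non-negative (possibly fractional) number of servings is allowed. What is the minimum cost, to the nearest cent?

Cost per g of protein: Greek yogurt $0.0400, chicken breast $0.0717, cottage cheese $0.0958, salmon $0.1975, orange $0.5000.
Take 3 servings of Greek yogurt: +60.0 g protein for $2.40 (total $2.40, still need 49.0 g).
Take 1 serving of chicken breast: +23.0 g protein for $1.65 (total $4.05, still need 26.0 g).
Take 2.167 servings of cottage cheese: +26.0 g protein for $2.49 (total $6.54, still need 0.0 g).
Filling from the cheapest source first is optimal under one linear minimum: $6.54.

$6.54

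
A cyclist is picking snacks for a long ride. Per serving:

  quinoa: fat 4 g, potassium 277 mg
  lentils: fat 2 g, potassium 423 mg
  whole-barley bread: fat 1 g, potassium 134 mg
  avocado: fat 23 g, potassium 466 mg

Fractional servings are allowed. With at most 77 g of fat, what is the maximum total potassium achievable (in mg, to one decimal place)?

16285.5 mg

Potassium per g fat: lentils 211.5, whole-barley bread 134, quinoa 69.25, avocado 20.26.
With no serving limits, spend the whole fat allowance on lentils: 77 g / 2 g × 423 mg = 16285.5 mg.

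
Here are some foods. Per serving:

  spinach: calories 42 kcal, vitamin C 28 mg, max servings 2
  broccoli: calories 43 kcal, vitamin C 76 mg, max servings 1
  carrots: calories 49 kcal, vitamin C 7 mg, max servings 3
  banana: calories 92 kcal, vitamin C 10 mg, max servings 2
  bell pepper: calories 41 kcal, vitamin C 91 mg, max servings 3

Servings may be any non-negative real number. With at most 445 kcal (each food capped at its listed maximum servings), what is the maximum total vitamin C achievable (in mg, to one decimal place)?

Vitamin C per kcal: bell pepper 2.22, broccoli 1.767, spinach 0.6667, carrots 0.1429, banana 0.1087.
Take 3 servings of bell pepper: uses 123 kcal, +273.0 mg vitamin C (running total 273.0 mg).
Take 1 serving of broccoli: uses 43 kcal, +76.0 mg vitamin C (running total 349.0 mg).
Take 2 servings of spinach: uses 84 kcal, +56.0 mg vitamin C (running total 405.0 mg).
Take 3 servings of carrots: uses 147 kcal, +21.0 mg vitamin C (running total 426.0 mg).
Take 0.5217 servings of banana: uses 48 kcal, +5.2 mg vitamin C (running total 431.2 mg).
Filling greedily by vitamin C-per-kcal is optimal for one linear limit, giving 431.2 mg.

431.2 mg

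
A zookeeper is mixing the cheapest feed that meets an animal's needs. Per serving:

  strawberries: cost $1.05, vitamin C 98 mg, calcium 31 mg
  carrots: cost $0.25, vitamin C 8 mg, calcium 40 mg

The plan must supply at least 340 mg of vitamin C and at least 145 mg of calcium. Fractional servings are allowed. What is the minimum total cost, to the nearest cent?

$3.81

For a min-cost LP with two ≥-constraints, a basic feasible solution has at most two positive variables.
strawberries only: max(340/98, 145/31) = 4.677 servings → $4.91.
carrots only: max(340/8, 145/40) = 42.5 servings → $10.62.
strawberries + carrots with both tight: 3.388 servings and 0.9995 servings → $3.81.
Cheapest feasible corner: $3.81.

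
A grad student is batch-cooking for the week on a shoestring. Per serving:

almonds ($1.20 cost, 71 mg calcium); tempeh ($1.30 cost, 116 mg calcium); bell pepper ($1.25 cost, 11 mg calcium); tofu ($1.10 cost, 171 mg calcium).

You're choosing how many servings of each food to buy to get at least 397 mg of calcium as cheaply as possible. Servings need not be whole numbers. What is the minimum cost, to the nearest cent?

$2.55

Cost per mg of calcium: tofu $0.0064, tempeh $0.0112, almonds $0.0169, bell pepper $0.1136.
With no serving limits, use only tofu: 397 mg / 171 mg = 2.322 servings × $1.10 = $2.55.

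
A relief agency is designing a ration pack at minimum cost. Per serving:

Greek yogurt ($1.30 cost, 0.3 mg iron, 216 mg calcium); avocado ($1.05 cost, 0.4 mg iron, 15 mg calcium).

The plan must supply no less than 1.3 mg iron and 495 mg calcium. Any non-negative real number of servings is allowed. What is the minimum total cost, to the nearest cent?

Check every corner: each single food scaled to meet both minima, and each pair solved so both constraints bind.
Greek yogurt only: max(1.3/0.3, 495/216) = 4.333 servings → $5.63.
avocado only: max(1.3/0.4, 495/15) = 33 servings → $34.65.
Greek yogurt + avocado with both tight: 2.179 servings and 1.615 servings → $4.53.
Cheapest feasible corner: $4.53.

$4.53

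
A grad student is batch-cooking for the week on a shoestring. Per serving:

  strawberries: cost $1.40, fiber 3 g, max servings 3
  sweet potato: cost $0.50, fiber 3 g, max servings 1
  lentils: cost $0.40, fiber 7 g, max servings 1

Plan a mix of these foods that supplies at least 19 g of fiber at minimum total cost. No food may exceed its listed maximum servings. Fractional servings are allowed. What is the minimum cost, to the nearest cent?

$5.10

Cost per g of fiber: lentils $0.0571, sweet potato $0.1667, strawberries $0.4667.
Take 1 serving of lentils: +7.0 g fiber for $0.40 (total $0.40, still need 12.0 g).
Take 1 serving of sweet potato: +3.0 g fiber for $0.50 (total $0.90, still need 9.0 g).
Take 3 servings of strawberries: +9.0 g fiber for $4.20 (total $5.10, still need 0.0 g).
Filling from the cheapest source first is optimal under one linear minimum: $5.10.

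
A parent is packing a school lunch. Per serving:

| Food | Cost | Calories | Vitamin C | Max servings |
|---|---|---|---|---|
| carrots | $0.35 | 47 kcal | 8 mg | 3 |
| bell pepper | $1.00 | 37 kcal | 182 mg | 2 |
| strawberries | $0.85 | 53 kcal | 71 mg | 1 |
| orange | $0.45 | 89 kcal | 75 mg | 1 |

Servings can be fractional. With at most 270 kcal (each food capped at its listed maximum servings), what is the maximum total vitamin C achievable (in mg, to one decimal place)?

519.2 mg

Vitamin C per kcal: bell pepper 4.919, strawberries 1.34, orange 0.8427, carrots 0.1702.
Take 2 servings of bell pepper: uses 74 kcal, +364.0 mg vitamin C (running total 364.0 mg).
Take 1 serving of strawberries: uses 53 kcal, +71.0 mg vitamin C (running total 435.0 mg).
Take 1 serving of orange: uses 89 kcal, +75.0 mg vitamin C (running total 510.0 mg).
Take 1.149 servings of carrots: uses 54 kcal, +9.2 mg vitamin C (running total 519.2 mg).
Filling greedily by vitamin C-per-kcal is optimal for one linear limit, giving 519.2 mg.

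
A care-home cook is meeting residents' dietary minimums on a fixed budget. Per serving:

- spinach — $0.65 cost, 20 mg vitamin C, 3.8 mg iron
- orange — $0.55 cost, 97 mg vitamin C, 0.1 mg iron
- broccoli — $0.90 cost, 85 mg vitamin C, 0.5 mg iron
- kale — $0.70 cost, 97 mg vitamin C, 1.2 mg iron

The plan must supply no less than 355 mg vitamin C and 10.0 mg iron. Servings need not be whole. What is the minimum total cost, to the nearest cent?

$3.36

An LP optimum is at a vertex; with two nutrient constraints at most two foods are used. Check each candidate.
spinach only: max(355/20, 10.0/3.8) = 17.75 servings → $11.54.
orange only: max(355/97, 10.0/0.1) = 100 servings → $55.00.
broccoli only: max(355/85, 10.0/0.5) = 20 servings → $18.00.
kale only: max(355/97, 10.0/1.2) = 8.333 servings → $5.83.
spinach + orange with both tight: 2.549 servings and 3.134 servings → $3.38.
spinach + broccoli with both tight: 2.149 servings and 3.671 servings → $4.70.
spinach + kale with both tight: 1.579 servings and 3.334 servings → $3.36.
orange + broccoli with both targets exact would need a negative amount; discard.
orange + kale: the both-tight solution has a negative serving — not a feasible corner.
broccoli + kale with both targets exact would need a negative amount; discard.
Cheapest feasible corner: $3.36.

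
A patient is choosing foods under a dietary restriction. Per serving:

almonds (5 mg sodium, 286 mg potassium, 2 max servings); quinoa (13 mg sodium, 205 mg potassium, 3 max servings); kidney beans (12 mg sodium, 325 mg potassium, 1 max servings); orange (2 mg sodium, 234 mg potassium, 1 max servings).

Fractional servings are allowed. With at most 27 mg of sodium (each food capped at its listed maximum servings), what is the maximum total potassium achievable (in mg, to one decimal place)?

1178.3 mg

Potassium per mg sodium: orange 117, almonds 57.2, kidney beans 27.08, quinoa 15.77.
Take 1 serving of orange: uses 2 mg sodium, +234.0 mg potassium (running total 234.0 mg).
Take 2 servings of almonds: uses 10 mg sodium, +572.0 mg potassium (running total 806.0 mg).
Take 1 serving of kidney beans: uses 12 mg sodium, +325.0 mg potassium (running total 1131.0 mg).
Take 0.2308 servings of quinoa: uses 3 mg sodium, +47.3 mg potassium (running total 1178.3 mg).
Greedy by best ratio exhausts the sodium allowance optimally: 1178.3 mg.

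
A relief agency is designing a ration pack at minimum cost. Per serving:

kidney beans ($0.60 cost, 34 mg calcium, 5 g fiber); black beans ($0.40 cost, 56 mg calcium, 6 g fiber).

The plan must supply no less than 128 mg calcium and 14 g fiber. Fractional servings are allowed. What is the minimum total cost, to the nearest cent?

$0.93

At the optimum either one food covers both requirements or two foods hit both targets exactly; no other combination can be cheaper.
kidney beans only: max(128/34, 14/5) = 3.765 servings → $2.26.
black beans only: max(128/56, 14/6) = 2.333 servings → $0.93.
kidney beans + black beans with both tight: 0.2105 servings and 2.158 servings → $0.99.
The minimum over all feasible corners is $0.93.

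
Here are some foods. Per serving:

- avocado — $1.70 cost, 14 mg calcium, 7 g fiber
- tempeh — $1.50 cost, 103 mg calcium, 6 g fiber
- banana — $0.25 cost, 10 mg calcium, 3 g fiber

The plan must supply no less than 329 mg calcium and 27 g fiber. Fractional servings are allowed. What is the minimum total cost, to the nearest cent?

At the optimum either one food covers both requirements or two foods hit both targets exactly; no other combination can be cheaper.
avocado only: max(329/14, 27/7) = 23.5 servings → $39.95.
tempeh only: max(329/103, 27/6) = 4.5 servings → $6.75.
banana only: max(329/10, 27/3) = 32.9 servings → $8.22.
avocado + tempeh with both tight: 1.267 servings and 3.022 servings → $6.69.
avocado + banana: intersection lies outside the first quadrant.
tempeh + banana with both tight: 2.88 servings and 3.241 servings → $5.13.
The minimum over all feasible corners is $5.13.

$5.13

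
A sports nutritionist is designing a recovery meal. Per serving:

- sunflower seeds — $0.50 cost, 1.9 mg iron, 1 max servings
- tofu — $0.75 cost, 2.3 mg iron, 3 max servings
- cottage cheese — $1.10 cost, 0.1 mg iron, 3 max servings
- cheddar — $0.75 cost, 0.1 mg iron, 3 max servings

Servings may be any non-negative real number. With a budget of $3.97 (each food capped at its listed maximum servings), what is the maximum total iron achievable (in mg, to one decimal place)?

9.0 mg

Iron per dollar: sunflower seeds 3.8, tofu 3.067, cheddar 0.1333, cottage cheese 0.09091.
Take 1 serving of sunflower seeds: spends $0.50, +1.9 mg iron (running total 1.9 mg).
Take 3 servings of tofu: spends $2.25, +6.9 mg iron (running total 8.8 mg).
Take 1.627 servings of cheddar: spends $1.22, +0.2 mg iron (running total 9.0 mg).
Filling greedily by iron-per-dollar is optimal for one linear limit, giving 9.0 mg.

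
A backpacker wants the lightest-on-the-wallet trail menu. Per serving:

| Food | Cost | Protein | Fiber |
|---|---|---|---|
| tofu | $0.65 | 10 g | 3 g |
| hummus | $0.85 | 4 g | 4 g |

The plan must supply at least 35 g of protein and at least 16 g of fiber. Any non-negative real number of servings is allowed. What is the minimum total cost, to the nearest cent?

$3.43

Check every corner: each single food scaled to meet both minima, and each pair solved so both constraints bind.
tofu only: max(35/10, 16/3) = 5.333 servings → $3.47.
hummus only: max(35/4, 16/4) = 8.75 servings → $7.44.
tofu + hummus with both tight: 2.714 servings and 1.964 servings → $3.43.
Cheapest feasible corner: $3.43.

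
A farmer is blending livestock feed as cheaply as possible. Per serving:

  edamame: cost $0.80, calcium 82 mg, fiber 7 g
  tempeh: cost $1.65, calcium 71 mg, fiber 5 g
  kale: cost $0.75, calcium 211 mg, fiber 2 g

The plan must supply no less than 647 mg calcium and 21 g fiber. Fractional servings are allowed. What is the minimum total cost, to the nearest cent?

edamame only: max(647/82, 21/7) = 7.89 servings → $6.31.
tempeh only: max(647/71, 21/5) = 9.113 servings → $15.04.
kale only: max(647/211, 21/2) = 10.5 servings → $7.88.
edamame + tempeh: intersection lies outside the first quadrant.
edamame + kale with both tight: 2.389 servings and 2.138 servings → $3.51.
tempeh + kale with both tight: 3.436 servings and 1.91 servings → $7.10.
The minimum over all feasible corners is $3.51.

$3.51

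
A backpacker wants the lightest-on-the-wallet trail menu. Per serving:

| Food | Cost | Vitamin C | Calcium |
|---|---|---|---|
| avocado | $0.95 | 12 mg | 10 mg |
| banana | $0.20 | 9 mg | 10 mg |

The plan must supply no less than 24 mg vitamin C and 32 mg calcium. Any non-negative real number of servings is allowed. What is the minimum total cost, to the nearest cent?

$0.64

Compare the cost at each extreme point of the feasible region.
avocado only: max(24/12, 32/10) = 3.2 servings → $3.04.
banana only: max(24/9, 32/10) = 3.2 servings → $0.64.
avocado + banana with both targets exact would need a negative amount; discard.
The minimum over all feasible corners is $0.64.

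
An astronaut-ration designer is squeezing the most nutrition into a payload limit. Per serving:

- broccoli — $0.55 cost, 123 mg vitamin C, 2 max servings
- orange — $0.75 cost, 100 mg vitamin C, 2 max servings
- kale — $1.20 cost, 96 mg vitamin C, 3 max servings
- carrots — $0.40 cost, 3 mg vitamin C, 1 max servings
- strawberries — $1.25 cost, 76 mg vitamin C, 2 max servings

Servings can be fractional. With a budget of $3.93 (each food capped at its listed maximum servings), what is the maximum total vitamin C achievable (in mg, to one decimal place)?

552.4 mg

Vitamin C per dollar: broccoli 223.6, orange 133.3, kale 80, strawberries 60.8, carrots 7.5.
Take 2 servings of broccoli: spends $1.10, +246.0 mg vitamin C (running total 246.0 mg).
Take 2 servings of orange: spends $1.50, +200.0 mg vitamin C (running total 446.0 mg).
Take 1.108 servings of kale: spends $1.33, +106.4 mg vitamin C (running total 552.4 mg).
Greedy by best ratio exhausts the cost allowance optimally: 552.4 mg.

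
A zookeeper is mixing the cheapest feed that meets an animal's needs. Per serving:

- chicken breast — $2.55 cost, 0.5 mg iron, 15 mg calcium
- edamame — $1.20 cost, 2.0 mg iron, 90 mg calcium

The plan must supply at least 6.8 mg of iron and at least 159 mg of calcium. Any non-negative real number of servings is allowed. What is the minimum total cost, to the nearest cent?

Check every corner: each single food scaled to meet both minima, and each pair solved so both constraints bind.
chicken breast only: max(6.8/0.5, 159/15) = 13.6 servings → $34.68.
edamame only: max(6.8/2.0, 159/90) = 3.4 servings → $4.08.
chicken breast + edamame: the both-tight solution has a negative serving — not a feasible corner.
Cheapest feasible corner: $4.08.

$4.08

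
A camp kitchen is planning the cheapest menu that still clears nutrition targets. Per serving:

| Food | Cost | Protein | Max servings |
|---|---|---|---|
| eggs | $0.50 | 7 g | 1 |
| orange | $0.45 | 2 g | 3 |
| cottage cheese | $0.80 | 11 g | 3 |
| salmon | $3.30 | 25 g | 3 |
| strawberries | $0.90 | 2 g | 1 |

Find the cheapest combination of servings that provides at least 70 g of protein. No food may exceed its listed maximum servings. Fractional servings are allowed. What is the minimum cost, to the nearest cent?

$6.86

Cost per g of protein: eggs $0.0714, cottage cheese $0.0727, salmon $0.1320, orange $0.2250, strawberries $0.4500.
Take 1 serving of eggs: +7.0 g protein for $0.50 (total $0.50, still need 63.0 g).
Take 3 servings of cottage cheese: +33.0 g protein for $2.40 (total $2.90, still need 30.0 g).
Take 1.2 servings of salmon: +30.0 g protein for $3.96 (total $6.86, still need 0.0 g).
Filling from the cheapest source first is optimal under one linear minimum: $6.86.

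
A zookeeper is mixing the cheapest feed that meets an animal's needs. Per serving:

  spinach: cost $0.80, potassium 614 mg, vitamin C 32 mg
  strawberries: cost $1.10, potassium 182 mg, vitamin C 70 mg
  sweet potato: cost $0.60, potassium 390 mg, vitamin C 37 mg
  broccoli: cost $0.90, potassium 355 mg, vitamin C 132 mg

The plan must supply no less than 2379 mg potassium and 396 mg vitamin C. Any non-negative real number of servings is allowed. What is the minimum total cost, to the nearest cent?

Compare the cost at each extreme point of the feasible region.
spinach only: max(2379/614, 396/32) = 12.38 servings → $9.90.
strawberries only: max(2379/182, 396/70) = 13.07 servings → $14.38.
sweet potato only: max(2379/390, 396/37) = 10.7 servings → $6.42.
broccoli only: max(2379/355, 396/132) = 6.701 servings → $6.03.
spinach + strawberries with both tight: 2.542 servings and 4.495 servings → $6.98.
spinach + sweet potato with both targets exact would need a negative amount; discard.
spinach + broccoli with both tight: 2.489 servings and 2.397 servings → $4.15.
strawberries + sweet potato with both tight: 3.229 servings and 4.593 servings → $6.31.
strawberries + broccoli: intersection lies outside the first quadrant.
sweet potato + broccoli with both tight: 4.523 servings and 1.732 servings → $4.27.
The minimum over all feasible corners is $4.15.

$4.15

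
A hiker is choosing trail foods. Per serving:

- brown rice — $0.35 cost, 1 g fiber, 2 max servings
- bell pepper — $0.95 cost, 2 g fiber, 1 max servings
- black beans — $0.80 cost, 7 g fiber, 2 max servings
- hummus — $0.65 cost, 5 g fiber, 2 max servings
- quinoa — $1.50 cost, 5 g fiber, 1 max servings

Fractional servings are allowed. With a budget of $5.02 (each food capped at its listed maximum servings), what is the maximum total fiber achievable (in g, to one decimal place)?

Fiber per dollar: black beans 8.75, hummus 7.692, quinoa 3.333, brown rice 2.857, bell pepper 2.105.
Take 2 servings of black beans: spends $1.60, +14.0 g fiber (running total 14.0 g).
Take 2 servings of hummus: spends $1.30, +10.0 g fiber (running total 24.0 g).
Take 1 serving of quinoa: spends $1.50, +5.0 g fiber (running total 29.0 g).
Take 1.771 servings of brown rice: spends $0.62, +1.8 g fiber (running total 30.8 g).
Greedy by best ratio exhausts the cost allowance optimally: 30.8 g.

30.8 g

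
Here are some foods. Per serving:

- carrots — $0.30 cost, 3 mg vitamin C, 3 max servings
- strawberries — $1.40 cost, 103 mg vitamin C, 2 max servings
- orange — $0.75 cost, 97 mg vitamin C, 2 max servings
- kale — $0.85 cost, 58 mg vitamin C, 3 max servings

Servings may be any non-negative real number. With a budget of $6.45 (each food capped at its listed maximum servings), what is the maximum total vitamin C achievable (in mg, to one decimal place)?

Vitamin C per dollar: orange 129.3, strawberries 73.57, kale 68.24, carrots 10.
Take 2 servings of orange: spends $1.50, +194.0 mg vitamin C (running total 194.0 mg).
Take 2 servings of strawberries: spends $2.80, +206.0 mg vitamin C (running total 400.0 mg).
Take 2.529 servings of kale: spends $2.15, +146.7 mg vitamin C (running total 546.7 mg).
Filling greedily by vitamin C-per-dollar is optimal for one linear limit, giving 546.7 mg.

546.7 mg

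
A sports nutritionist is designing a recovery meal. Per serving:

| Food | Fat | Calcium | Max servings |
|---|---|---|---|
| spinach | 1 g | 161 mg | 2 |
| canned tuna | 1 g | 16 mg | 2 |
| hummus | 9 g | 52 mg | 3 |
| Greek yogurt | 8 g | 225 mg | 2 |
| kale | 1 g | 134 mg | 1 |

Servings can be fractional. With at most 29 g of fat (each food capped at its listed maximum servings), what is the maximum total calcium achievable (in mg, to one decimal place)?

984.2 mg

Calcium per g fat: spinach 161, kale 134, Greek yogurt 28.12, canned tuna 16, hummus 5.778.
Take 2 servings of spinach: uses 2 g fat, +322.0 mg calcium (running total 322.0 mg).
Take 1 serving of kale: uses 1 g fat, +134.0 mg calcium (running total 456.0 mg).
Take 2 servings of Greek yogurt: uses 16 g fat, +450.0 mg calcium (running total 906.0 mg).
Take 2 servings of canned tuna: uses 2 g fat, +32.0 mg calcium (running total 938.0 mg).
Take 0.8889 servings of hummus: uses 8 g fat, +46.2 mg calcium (running total 984.2 mg).
Filling greedily by calcium-per-g fat is optimal for one linear limit, giving 984.2 mg.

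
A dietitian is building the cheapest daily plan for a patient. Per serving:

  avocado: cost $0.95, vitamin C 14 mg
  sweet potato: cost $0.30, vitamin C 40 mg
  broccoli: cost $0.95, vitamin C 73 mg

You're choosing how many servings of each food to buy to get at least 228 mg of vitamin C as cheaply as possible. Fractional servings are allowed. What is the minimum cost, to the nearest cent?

Cost per mg of vitamin C: sweet potato $0.0075, broccoli $0.0130, avocado $0.0679.
With no serving limits, use only sweet potato: 228 mg / 40 mg = 5.7 servings × $0.30 = $1.71.

$1.71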